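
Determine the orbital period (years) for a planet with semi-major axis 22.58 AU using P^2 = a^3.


P = a^(3/2) = 22.58^1.5 = 107.2966

107.2966 years


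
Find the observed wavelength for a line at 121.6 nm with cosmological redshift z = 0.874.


lam_obs = lam_emit * (1 + z) = 121.6 * (1 + 0.874) = 227.8784

227.8784 nm


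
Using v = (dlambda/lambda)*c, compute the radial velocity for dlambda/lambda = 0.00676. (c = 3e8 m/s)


v = (dlambda/lambda) * c = 0.00676 * 3e8 = 2.028e+06

2.028e+06 m/s


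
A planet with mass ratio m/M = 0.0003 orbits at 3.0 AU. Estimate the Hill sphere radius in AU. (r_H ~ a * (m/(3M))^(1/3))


r_H = a * (m/3M)^(1/3) = 3.0 * (0.0003/3)^(1/3) = 0.1392

0.1392 AU


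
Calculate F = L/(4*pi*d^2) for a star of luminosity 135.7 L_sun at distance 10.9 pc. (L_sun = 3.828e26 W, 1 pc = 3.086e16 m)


F = L / (4*pi*d^2) = 5.195e+28 / (4*pi*(3.364e+17)^2) = 3.653e-08

3.653e-08 W/m^2


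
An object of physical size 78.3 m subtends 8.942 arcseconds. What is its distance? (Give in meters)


D = size / theta_rad, theta_rad = 8.942 * pi/(180*3600) = 4.335e-05, D = 1.806e+06

1.806e+06 m


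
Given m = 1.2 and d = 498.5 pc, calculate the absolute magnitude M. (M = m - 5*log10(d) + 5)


M = m - 5*log10(d) + 5 = 1.2 - 5*log10(498.5) + 5 = -7.2883

-7.2883


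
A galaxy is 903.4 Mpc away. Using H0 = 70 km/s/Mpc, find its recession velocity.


v = H0 * d = 70 * 903.4 = 63238.0

63238.0 km/s


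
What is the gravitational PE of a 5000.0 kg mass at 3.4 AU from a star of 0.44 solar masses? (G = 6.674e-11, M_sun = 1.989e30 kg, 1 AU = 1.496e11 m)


M = 0.44 * 1.989e30 kg = 8.7516e+29 kg; r = 3.4 AU * 1.496e11 m/AU = 5.0864e+11 m. U = -GM*m/r = -(6.674e-11 * 8.7516e+29 * 5000.0) / 5.0864e+11 = -5.742e+11

-5.742e+11 J


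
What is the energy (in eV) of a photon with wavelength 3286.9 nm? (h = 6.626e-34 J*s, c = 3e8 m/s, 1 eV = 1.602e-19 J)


E = hc/lambda = 6.626e-34 * 3e8 / 3.287e-06 = 6.048e-20 J = 0.3775 eV

0.3775 eV


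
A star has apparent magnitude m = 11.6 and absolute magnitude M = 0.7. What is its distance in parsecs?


d = 10^((m - M + 5)/5) = 10^((11.6 - 0.7 + 5)/5) = 1513.5612

1513.5612 pc


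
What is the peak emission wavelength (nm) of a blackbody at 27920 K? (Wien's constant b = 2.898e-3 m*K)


lam_max = b / T = 2.898e-3 / 27920 = 1.038e-07 m = 103.7966 nm

103.7966 nm


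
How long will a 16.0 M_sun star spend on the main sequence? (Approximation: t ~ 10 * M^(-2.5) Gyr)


t = 10 * M^(-2.5) = 10 * 16.0^(-2.5) = 0.0098

0.0098 Gyr


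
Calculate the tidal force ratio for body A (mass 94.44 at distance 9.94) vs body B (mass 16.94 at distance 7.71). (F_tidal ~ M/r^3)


Ratio = (M1/r1^3) / (M2/r2^3) = (94.44/9.94^3) / (16.94/7.71^3) = 2.6016

2.6016


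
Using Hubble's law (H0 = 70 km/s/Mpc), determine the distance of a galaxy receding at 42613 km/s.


d = v / H0 = 42613 / 70 = 608.7571

608.7571 Mpc


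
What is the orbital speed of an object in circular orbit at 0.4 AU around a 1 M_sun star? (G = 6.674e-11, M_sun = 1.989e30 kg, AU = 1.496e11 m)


v = sqrt(GM/r) = sqrt(6.674e-11 * 1.989e+30 / 5.984e+10) = 47099.3269

47099.3269 m/s


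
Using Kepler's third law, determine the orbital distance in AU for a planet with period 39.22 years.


a = P^(2/3) = 39.22^(2/3) = 11.5435

11.5435 AU


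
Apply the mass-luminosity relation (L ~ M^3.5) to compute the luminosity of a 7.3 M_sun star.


L/L_sun = (M/M_sun)^3.5 = 7.3^3.5 = 1051.0661

1051.0661 L_sun


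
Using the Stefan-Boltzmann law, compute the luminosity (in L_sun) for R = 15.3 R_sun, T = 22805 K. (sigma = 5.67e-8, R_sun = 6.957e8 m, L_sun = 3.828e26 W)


R = 15.3 * 6.957e8 m = 1.064421e+10 m. L = 4*pi*R^2*sigma*T^4 = 4*pi*(1.064421e+10)^2 * 5.67e-8 * 22805^4 = 2.183434145e+31 W. L/L_sun = 2.183434145e+31 / 3.828e26 = 57038.5095

57038.5095 L_sun


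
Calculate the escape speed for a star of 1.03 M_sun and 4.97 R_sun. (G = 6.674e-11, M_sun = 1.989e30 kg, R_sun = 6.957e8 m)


M = 1.03 * 1.989e30 kg = 2.04867e+30 kg; R = 4.97 * 6.957e8 m = 3.457629e+09 m. v_esc = sqrt(2GM/R) = sqrt(2 * 6.674e-11 * 2.04867e+30 / 3.457629e+09) = 281225.6355

281225.6355 m/s


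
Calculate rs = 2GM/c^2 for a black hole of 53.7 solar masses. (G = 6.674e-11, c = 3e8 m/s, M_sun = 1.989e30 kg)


M = 53.7 * 1.989e30 kg = 1.068093e+32 kg. rs = 2GM/c^2 = 2 * 6.674e-11 * 1.068093e+32 / (3e8)^2 = 158410.0596

158410.0596 m


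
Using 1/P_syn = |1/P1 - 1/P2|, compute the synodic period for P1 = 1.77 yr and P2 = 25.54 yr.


1/P_syn = |1/P1 - 1/P2| = |1/1.77 - 1/25.54| => P_syn = 1.9018

1.9018 years


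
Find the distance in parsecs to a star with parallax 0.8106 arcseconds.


d = 1/p = 1/0.8106 = 1.2337

1.2337 pc


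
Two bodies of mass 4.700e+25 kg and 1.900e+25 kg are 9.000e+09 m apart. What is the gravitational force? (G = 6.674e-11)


F = G*m1*m2/r^2 = 6.674e-11 * 4.700e+25 * 1.900e+25 / (9.000e+09)^2 = 6.674e-11 * 8.930e+50 / 8.100e+19 = 7.358e+20

7.358e+20 N


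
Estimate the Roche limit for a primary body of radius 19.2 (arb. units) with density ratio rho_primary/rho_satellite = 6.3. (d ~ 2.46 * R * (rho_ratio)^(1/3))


d_Roche = 2.46 * 19.2 * 6.3^(1/3) = 87.2335

87.2335


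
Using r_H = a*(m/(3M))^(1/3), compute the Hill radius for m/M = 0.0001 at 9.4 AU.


r_H = a * (m/3M)^(1/3) = 9.4 * (0.0001/3)^(1/3) = 0.3025

0.3025 AU


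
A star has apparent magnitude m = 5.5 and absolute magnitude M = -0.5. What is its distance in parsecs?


d = 10^((m - M + 5)/5) = 10^((5.5 - -0.5 + 5)/5) = 158.4893

158.4893 pc


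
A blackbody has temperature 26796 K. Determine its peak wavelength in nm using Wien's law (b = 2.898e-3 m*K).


lam_max = b / T = 2.898e-3 / 26796 = 1.082e-07 m = 108.1505 nm

108.1505 nm


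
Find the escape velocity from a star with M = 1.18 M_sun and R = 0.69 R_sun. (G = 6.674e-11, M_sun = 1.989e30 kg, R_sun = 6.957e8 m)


M = 1.18 * 1.989e30 kg = 2.34702e+30 kg; R = 0.69 * 6.957e8 m = 4.80033e+08 m. v_esc = sqrt(2GM/R) = sqrt(2 * 6.674e-11 * 2.34702e+30 / 4.80033e+08) = 807850.4052

807850.4052 m/s


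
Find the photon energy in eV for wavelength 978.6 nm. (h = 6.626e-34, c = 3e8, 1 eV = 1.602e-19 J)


E = hc/lambda = 6.626e-34 * 3e8 / 9.786e-07 = 2.031e-19 J = 1.268 eV

1.268 eV


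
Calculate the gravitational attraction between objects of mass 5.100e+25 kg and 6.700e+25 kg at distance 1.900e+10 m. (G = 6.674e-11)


F = G*m1*m2/r^2 = 6.674e-11 * 5.100e+25 * 6.700e+25 / (1.900e+10)^2 = 6.674e-11 * 3.417e+51 / 3.610e+20 = 6.317e+20

6.317e+20 N


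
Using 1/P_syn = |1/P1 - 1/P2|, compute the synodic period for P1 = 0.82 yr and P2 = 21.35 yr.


1/P_syn = |1/P1 - 1/P2| = |1/0.82 - 1/21.35| => P_syn = 0.8528

0.8528 years


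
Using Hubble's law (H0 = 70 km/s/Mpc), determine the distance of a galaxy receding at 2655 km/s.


d = v / H0 = 2655 / 70 = 37.9286

37.9286 Mpc


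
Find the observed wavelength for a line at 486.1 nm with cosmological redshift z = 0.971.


lam_obs = lam_emit * (1 + z) = 486.1 * (1 + 0.971) = 958.1031

958.1031 nm


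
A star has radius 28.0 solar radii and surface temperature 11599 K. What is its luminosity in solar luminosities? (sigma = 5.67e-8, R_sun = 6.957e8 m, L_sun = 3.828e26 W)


R = 28.0 * 6.957e8 m = 1.94796e+10 m. L = 4*pi*R^2*sigma*T^4 = 4*pi*(1.94796e+10)^2 * 5.67e-8 * 11599^4 = 4.893675705e+30 W. L/L_sun = 4.893675705e+30 / 3.828e26 = 12783.8968

12783.8968 L_sun


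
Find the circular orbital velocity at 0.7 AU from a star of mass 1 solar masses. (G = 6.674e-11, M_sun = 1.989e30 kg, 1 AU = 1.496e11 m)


v = sqrt(GM/r) = sqrt(6.674e-11 * 1.989e+30 / 1.047e+11) = 35603.7445

35603.7445 m/s


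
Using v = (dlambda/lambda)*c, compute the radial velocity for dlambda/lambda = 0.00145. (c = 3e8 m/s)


v = (dlambda/lambda) * c = 0.00145 * 3e8 = 435000.0

435000.0 m/s


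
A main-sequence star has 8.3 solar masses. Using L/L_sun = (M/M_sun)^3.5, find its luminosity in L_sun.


L/L_sun = (M/M_sun)^3.5 = 8.3^3.5 = 1647.3024

1647.3024 L_sun


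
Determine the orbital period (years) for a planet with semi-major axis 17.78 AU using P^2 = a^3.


P = a^(3/2) = 17.78^1.5 = 74.9717

74.9717 years


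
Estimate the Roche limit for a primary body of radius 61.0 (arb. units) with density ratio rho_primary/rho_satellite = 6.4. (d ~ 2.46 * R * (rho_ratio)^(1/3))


d_Roche = 2.46 * 61.0 * 6.4^(1/3) = 278.6067

278.6067


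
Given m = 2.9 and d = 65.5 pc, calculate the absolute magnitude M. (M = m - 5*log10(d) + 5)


M = m - 5*log10(d) + 5 = 2.9 - 5*log10(65.5) + 5 = -1.1812

-1.1812


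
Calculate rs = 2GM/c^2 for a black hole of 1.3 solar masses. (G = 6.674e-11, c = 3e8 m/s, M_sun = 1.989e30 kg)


M = 1.3 * 1.989e30 kg = 2.5857e+30 kg. rs = 2GM/c^2 = 2 * 6.674e-11 * 2.5857e+30 / (3e8)^2 = 3834.8804

3834.8804 m


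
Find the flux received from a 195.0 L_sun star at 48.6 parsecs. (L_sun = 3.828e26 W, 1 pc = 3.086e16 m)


F = L / (4*pi*d^2) = 7.465e+28 / (4*pi*(1.500e+18)^2) = 2.641e-09

2.641e-09 W/m^2


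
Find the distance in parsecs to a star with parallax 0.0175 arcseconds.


d = 1/p = 1/0.0175 = 57.1429

57.1429 pc


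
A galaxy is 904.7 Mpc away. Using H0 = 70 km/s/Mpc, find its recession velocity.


v = H0 * d = 70 * 904.7 = 63329.0

63329.0 km/s


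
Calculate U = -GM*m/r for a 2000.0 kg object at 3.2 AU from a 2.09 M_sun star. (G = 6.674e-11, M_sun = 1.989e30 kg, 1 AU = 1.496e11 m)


M = 2.09 * 1.989e30 kg = 4.15701e+30 kg; r = 3.2 AU * 1.496e11 m/AU = 4.7872e+11 m. U = -GM*m/r = -(6.674e-11 * 4.15701e+30 * 2000.0) / 4.7872e+11 = -1.159e+12

-1.159e+12 J


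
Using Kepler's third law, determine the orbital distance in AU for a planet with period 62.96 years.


a = P^(2/3) = 62.96^(2/3) = 15.8262

15.8262 AU


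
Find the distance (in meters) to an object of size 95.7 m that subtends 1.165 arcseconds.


D = size / theta_rad, theta_rad = 1.165 * pi/(180*3600) = 5.648e-06, D = 1.694e+07

1.694e+07 m


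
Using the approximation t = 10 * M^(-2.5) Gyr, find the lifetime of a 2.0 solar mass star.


t = 10 * M^(-2.5) = 10 * 2.0^(-2.5) = 1.7678

1.7678 Gyr


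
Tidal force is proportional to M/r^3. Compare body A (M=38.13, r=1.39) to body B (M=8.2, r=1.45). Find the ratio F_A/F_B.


Ratio = (M1/r1^3) / (M2/r2^3) = (38.13/1.39^3) / (8.2/1.45^3) = 5.2785

5.2785


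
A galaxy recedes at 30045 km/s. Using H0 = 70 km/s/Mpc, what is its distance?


d = v / H0 = 30045 / 70 = 429.2143

429.2143 Mpc


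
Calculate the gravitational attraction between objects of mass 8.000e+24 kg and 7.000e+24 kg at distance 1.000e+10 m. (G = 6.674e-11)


F = G*m1*m2/r^2 = 6.674e-11 * 8.000e+24 * 7.000e+24 / (1.000e+10)^2 = 6.674e-11 * 5.600e+49 / 1.000e+20 = 3.737e+19

3.737e+19 N


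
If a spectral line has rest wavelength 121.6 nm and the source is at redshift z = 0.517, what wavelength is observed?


lam_obs = lam_emit * (1 + z) = 121.6 * (1 + 0.517) = 184.4672

184.4672 nm


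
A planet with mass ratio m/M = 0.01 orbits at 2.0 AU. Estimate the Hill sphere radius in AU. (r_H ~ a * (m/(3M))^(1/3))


r_H = a * (m/3M)^(1/3) = 2.0 * (0.01/3)^(1/3) = 0.2988

0.2988 AU


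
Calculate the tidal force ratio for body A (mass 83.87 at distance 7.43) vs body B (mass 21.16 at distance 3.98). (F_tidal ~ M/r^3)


Ratio = (M1/r1^3) / (M2/r2^3) = (83.87/7.43^3) / (21.16/3.98^3) = 0.6092

0.6092


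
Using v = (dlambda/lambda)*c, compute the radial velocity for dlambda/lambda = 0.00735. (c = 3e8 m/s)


v = (dlambda/lambda) * c = 0.00735 * 3e8 = 2.205e+06

2.205e+06 m/s


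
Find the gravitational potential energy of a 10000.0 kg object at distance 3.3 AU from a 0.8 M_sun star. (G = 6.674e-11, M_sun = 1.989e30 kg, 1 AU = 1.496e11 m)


M = 0.8 * 1.989e30 kg = 1.5912e+30 kg; r = 3.3 AU * 1.496e11 m/AU = 4.9368e+11 m. U = -GM*m/r = -(6.674e-11 * 1.5912e+30 * 10000.0) / 4.9368e+11 = -2.151e+12

-2.151e+12 J


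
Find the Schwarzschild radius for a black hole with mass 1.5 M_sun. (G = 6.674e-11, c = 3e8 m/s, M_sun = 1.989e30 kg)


M = 1.5 * 1.989e30 kg = 2.9835e+30 kg. rs = 2GM/c^2 = 2 * 6.674e-11 * 2.9835e+30 / (3e8)^2 = 4424.862

4424.862 m


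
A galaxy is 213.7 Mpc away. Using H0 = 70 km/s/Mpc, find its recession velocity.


v = H0 * d = 70 * 213.7 = 14959.0

14959.0 km/s


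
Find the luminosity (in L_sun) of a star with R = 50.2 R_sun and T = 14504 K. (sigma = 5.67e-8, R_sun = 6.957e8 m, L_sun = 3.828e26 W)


R = 50.2 * 6.957e8 m = 3.492414e+10 m. L = 4*pi*R^2*sigma*T^4 = 4*pi*(3.492414e+10)^2 * 5.67e-8 * 14504^4 = 3.845878221e+31 W. L/L_sun = 3.845878221e+31 / 3.828e26 = 100467.0382

100467.0382 L_sun


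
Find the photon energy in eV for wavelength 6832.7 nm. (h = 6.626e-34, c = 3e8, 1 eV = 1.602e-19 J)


E = hc/lambda = 6.626e-34 * 3e8 / 6.833e-06 = 2.909e-20 J = 0.1816 eV

0.1816 eV


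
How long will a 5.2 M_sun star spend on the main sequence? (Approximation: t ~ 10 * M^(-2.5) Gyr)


t = 10 * M^(-2.5) = 10 * 5.2^(-2.5) = 0.1622

0.1622 Gyr


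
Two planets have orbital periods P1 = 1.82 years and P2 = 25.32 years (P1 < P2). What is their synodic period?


1/P_syn = |1/P1 - 1/P2| = |1/1.82 - 1/25.32| => P_syn = 1.961

1.961 years


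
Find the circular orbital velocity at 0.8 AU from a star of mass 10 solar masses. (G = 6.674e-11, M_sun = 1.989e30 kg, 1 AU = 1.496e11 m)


v = sqrt(GM/r) = sqrt(6.674e-11 * 1.989e+31 / 1.197e+11) = 105317.2966

105317.2966 m/s


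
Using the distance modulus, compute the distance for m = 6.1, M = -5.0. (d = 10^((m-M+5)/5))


d = 10^((m - M + 5)/5) = 10^((6.1 - -5.0 + 5)/5) = 1659.5869

1659.5869 pc


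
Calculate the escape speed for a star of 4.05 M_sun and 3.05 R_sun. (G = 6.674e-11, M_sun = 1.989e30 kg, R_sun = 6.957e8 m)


M = 4.05 * 1.989e30 kg = 8.05545e+30 kg; R = 3.05 * 6.957e8 m = 2.121885e+09 m. v_esc = sqrt(2GM/R) = sqrt(2 * 6.674e-11 * 8.05545e+30 / 2.121885e+09) = 711855.8867

711855.8867 m/s


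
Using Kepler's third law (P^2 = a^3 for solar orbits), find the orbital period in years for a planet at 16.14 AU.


P = a^(3/2) = 16.14^1.5 = 64.8418

64.8418 years


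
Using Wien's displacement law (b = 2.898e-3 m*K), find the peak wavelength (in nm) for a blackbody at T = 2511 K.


lam_max = b / T = 2.898e-3 / 2511 = 1.154e-06 m = 1154.1219 nm

1154.1219 nm


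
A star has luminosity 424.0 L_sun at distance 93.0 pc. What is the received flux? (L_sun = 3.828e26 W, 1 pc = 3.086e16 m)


F = L / (4*pi*d^2) = 1.623e+29 / (4*pi*(2.870e+18)^2) = 1.568e-09

1.568e-09 W/m^2


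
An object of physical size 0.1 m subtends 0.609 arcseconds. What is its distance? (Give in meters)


D = size / theta_rad, theta_rad = 0.609 * pi/(180*3600) = 2.953e-06, D = 33869.4263

33869.4263 m


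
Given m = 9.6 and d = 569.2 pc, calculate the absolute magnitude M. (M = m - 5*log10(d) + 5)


M = m - 5*log10(d) + 5 = 9.6 - 5*log10(569.2) + 5 = 0.8237

0.8237


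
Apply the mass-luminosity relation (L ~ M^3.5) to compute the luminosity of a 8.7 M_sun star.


L/L_sun = (M/M_sun)^3.5 = 8.7^3.5 = 1942.3048

1942.3048 L_sun


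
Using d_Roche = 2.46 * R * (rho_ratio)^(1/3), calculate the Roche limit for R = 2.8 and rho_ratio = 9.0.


d_Roche = 2.46 * 2.8 * 9.0^(1/3) = 14.3276

14.3276


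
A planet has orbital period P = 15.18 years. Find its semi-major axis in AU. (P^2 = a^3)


a = P^(2/3) = 15.18^(2/3) = 6.1308

6.1308 AU


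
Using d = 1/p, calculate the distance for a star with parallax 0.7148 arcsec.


d = 1/p = 1/0.7148 = 1.399

1.399 pc


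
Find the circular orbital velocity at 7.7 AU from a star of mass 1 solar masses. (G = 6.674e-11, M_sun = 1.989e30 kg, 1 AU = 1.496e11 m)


v = sqrt(GM/r) = sqrt(6.674e-11 * 1.989e+30 / 1.152e+12) = 10734.9329

10734.9329 m/s


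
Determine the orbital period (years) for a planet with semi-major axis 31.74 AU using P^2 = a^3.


P = a^(3/2) = 31.74^1.5 = 178.8177

178.8177 years


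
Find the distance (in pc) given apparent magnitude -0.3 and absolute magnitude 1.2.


d = 10^((m - M + 5)/5) = 10^((-0.3 - 1.2 + 5)/5) = 5.0119

5.0119 pc


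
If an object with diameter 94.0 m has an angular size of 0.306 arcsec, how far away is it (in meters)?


D = size / theta_rad, theta_rad = 0.306 * pi/(180*3600) = 1.484e-06, D = 6.336e+07

6.336e+07 m


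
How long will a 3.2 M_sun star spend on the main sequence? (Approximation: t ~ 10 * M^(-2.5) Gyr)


t = 10 * M^(-2.5) = 10 * 3.2^(-2.5) = 0.5459

0.5459 Gyr


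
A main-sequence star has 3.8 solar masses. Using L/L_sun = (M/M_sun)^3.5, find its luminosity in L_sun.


L/L_sun = (M/M_sun)^3.5 = 3.8^3.5 = 106.9652

106.9652 L_sun


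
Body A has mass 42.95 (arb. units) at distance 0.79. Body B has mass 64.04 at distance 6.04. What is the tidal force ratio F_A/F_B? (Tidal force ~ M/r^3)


Ratio = (M1/r1^3) / (M2/r2^3) = (42.95/0.79^3) / (64.04/6.04^3) = 299.7377

299.7377


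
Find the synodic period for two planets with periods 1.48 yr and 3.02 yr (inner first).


1/P_syn = |1/P1 - 1/P2| = |1/1.48 - 1/3.02| => P_syn = 2.9023

2.9023 years


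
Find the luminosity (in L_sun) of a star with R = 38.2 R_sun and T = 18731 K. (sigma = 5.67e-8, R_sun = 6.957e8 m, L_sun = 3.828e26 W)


R = 38.2 * 6.957e8 m = 2.657574e+10 m. L = 4*pi*R^2*sigma*T^4 = 4*pi*(2.657574e+10)^2 * 5.67e-8 * 18731^4 = 6.194517881e+31 W. L/L_sun = 6.194517881e+31 / 3.828e26 = 161821.2613

161821.2613 L_sun


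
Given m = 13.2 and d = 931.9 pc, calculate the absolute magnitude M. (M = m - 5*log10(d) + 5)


M = m - 5*log10(d) + 5 = 13.2 - 5*log10(931.9) + 5 = 3.3532

3.3532


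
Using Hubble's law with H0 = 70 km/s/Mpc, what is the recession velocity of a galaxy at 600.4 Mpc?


v = H0 * d = 70 * 600.4 = 42028.0

42028.0 km/s


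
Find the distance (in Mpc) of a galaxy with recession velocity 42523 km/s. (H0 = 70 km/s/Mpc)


d = v / H0 = 42523 / 70 = 607.4714

607.4714 Mpc


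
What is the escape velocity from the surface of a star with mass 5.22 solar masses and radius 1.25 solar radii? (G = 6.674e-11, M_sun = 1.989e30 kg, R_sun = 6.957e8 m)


M = 5.22 * 1.989e30 kg = 1.038258e+31 kg; R = 1.25 * 6.957e8 m = 8.69625e+08 m. v_esc = sqrt(2GM/R) = sqrt(2 * 6.674e-11 * 1.038258e+31 / 8.69625e+08) = 1.262e+06

1.262e+06 m/s


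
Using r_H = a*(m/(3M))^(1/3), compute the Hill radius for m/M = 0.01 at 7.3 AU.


r_H = a * (m/3M)^(1/3) = 7.3 * (0.01/3)^(1/3) = 1.0905

1.0905 AU


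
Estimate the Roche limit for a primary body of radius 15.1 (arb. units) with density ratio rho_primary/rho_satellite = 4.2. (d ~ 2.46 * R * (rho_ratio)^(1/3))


d_Roche = 2.46 * 15.1 * 4.2^(1/3) = 59.9324

59.9324


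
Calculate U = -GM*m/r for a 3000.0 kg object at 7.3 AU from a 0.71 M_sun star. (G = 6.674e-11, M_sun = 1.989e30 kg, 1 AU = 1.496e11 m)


M = 0.71 * 1.989e30 kg = 1.41219e+30 kg; r = 7.3 AU * 1.496e11 m/AU = 1.09208e+12 m. U = -GM*m/r = -(6.674e-11 * 1.41219e+30 * 3000.0) / 1.09208e+12 = -2.589e+11

-2.589e+11 J


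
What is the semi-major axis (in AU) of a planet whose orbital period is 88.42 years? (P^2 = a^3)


a = P^(2/3) = 88.42^(2/3) = 19.8473

19.8473 AU


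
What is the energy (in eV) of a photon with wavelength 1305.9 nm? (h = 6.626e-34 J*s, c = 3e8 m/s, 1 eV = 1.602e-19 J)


E = hc/lambda = 6.626e-34 * 3e8 / 1.306e-06 = 1.522e-19 J = 0.9502 eV

0.9502 eV


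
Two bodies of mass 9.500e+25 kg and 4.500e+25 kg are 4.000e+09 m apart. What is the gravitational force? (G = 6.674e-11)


F = G*m1*m2/r^2 = 6.674e-11 * 9.500e+25 * 4.500e+25 / (4.000e+09)^2 = 6.674e-11 * 4.275e+51 / 1.600e+19 = 1.783e+22

1.783e+22 N


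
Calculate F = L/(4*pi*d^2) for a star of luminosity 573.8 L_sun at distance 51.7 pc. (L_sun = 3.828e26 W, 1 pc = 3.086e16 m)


F = L / (4*pi*d^2) = 2.197e+29 / (4*pi*(1.595e+18)^2) = 6.867e-09

6.867e-09 W/m^2


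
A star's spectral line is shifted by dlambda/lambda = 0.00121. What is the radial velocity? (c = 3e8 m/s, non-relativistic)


v = (dlambda/lambda) * c = 0.00121 * 3e8 = 363000.0

363000.0 m/s


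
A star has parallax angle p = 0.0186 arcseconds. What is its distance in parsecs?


d = 1/p = 1/0.0186 = 53.7634

53.7634 pc


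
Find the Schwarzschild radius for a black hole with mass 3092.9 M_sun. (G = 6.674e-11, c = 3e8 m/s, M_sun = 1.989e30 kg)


M = 3092.9 * 1.989e30 kg = 6.1517781e+33 kg. rs = 2GM/c^2 = 2 * 6.674e-11 * 6.1517781e+33 / (3e8)^2 = 9.124e+06

9.124e+06 m


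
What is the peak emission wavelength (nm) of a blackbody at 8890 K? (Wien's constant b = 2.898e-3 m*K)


lam_max = b / T = 2.898e-3 / 8890 = 3.260e-07 m = 325.9843 nm

325.9843 nm


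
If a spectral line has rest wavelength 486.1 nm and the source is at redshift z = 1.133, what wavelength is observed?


lam_obs = lam_emit * (1 + z) = 486.1 * (1 + 1.133) = 1036.8513

1036.8513 nm


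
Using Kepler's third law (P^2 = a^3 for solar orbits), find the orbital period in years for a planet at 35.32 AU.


P = a^(3/2) = 35.32^1.5 = 209.909

209.909 years


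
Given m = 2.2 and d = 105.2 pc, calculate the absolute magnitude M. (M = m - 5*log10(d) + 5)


M = m - 5*log10(d) + 5 = 2.2 - 5*log10(105.2) + 5 = -2.9101

-2.9101


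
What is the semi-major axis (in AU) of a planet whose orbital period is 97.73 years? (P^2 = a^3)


a = P^(2/3) = 97.73^(2/3) = 21.2171

21.2171 AU


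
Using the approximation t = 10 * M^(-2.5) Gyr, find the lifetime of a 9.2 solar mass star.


t = 10 * M^(-2.5) = 10 * 9.2^(-2.5) = 0.039

0.039 Gyr


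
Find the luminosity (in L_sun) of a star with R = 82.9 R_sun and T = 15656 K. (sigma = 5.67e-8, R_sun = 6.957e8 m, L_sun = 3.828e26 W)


R = 82.9 * 6.957e8 m = 5.767353e+10 m. L = 4*pi*R^2*sigma*T^4 = 4*pi*(5.767353e+10)^2 * 5.67e-8 * 15656^4 = 1.423866399e+32 W. L/L_sun = 1.423866399e+32 / 3.828e26 = 371960.9192

371960.9192 L_sun


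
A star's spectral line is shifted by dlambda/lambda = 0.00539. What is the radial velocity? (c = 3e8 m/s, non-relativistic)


v = (dlambda/lambda) * c = 0.00539 * 3e8 = 1.617e+06

1.617e+06 m/s


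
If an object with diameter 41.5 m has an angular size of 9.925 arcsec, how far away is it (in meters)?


D = size / theta_rad, theta_rad = 9.925 * pi/(180*3600) = 4.812e-05, D = 862467.4518

862467.4518 m


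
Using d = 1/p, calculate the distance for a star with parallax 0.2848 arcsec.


d = 1/p = 1/0.2848 = 3.5112

3.5112 pc


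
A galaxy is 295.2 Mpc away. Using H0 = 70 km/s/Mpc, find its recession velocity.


v = H0 * d = 70 * 295.2 = 20664.0

20664.0 km/s


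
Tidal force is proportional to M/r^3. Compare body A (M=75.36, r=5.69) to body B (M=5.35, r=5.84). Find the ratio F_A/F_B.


Ratio = (M1/r1^3) / (M2/r2^3) = (75.36/5.69^3) / (5.35/5.84^3) = 15.2296

15.2296


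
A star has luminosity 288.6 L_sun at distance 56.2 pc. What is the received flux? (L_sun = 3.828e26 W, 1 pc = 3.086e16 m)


F = L / (4*pi*d^2) = 1.105e+29 / (4*pi*(1.734e+18)^2) = 2.923e-09

2.923e-09 W/m^2


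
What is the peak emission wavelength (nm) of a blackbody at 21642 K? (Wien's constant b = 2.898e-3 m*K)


lam_max = b / T = 2.898e-3 / 21642 = 1.339e-07 m = 133.9063 nm

133.9063 nm


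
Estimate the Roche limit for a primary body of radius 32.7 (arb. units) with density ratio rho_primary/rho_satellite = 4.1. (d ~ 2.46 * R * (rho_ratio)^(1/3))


d_Roche = 2.46 * 32.7 * 4.1^(1/3) = 128.7491

128.7491


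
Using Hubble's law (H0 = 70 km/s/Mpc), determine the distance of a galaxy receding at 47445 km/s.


d = v / H0 = 47445 / 70 = 677.7857

677.7857 Mpc


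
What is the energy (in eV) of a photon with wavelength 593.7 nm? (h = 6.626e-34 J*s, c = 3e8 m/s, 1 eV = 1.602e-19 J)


E = hc/lambda = 6.626e-34 * 3e8 / 5.937e-07 = 3.348e-19 J = 2.09 eV

2.09 eV


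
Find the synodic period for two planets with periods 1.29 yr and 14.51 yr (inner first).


1/P_syn = |1/P1 - 1/P2| = |1/1.29 - 1/14.51| => P_syn = 1.4159

1.4159 years


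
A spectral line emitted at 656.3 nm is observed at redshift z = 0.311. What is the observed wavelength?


lam_obs = lam_emit * (1 + z) = 656.3 * (1 + 0.311) = 860.4093

860.4093 nm


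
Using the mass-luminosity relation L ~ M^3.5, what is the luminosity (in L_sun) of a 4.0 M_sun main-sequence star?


L/L_sun = (M/M_sun)^3.5 = 4.0^3.5 = 128.0

128.0 L_sun


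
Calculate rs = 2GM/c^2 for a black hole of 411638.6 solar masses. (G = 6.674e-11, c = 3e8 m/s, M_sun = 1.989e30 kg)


M = 411638.6 * 1.989e30 kg = 8.187491754e+35 kg. rs = 2GM/c^2 = 2 * 6.674e-11 * 8.187491754e+35 / (3e8)^2 = 1.214e+09

1.214e+09 m


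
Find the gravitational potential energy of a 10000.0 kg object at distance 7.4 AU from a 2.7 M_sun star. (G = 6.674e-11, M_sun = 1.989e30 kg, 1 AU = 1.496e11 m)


M = 2.7 * 1.989e30 kg = 5.3703e+30 kg; r = 7.4 AU * 1.496e11 m/AU = 1.10704e+12 m. U = -GM*m/r = -(6.674e-11 * 5.3703e+30 * 10000.0) / 1.10704e+12 = -3.238e+12

-3.238e+12 J


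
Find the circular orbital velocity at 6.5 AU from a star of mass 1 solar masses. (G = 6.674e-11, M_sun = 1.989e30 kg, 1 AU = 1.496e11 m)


v = sqrt(GM/r) = sqrt(6.674e-11 * 1.989e+30 / 9.724e+11) = 11683.905

11683.905 m/s


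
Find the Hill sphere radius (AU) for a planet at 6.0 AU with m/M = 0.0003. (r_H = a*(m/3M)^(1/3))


r_H = a * (m/3M)^(1/3) = 6.0 * (0.0003/3)^(1/3) = 0.2785

0.2785 AU


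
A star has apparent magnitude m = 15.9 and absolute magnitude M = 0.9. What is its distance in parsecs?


d = 10^((m - M + 5)/5) = 10^((15.9 - 0.9 + 5)/5) = 10000.0

10000.0 pc


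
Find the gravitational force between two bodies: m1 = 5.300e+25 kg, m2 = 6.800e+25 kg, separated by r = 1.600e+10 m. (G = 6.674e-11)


F = G*m1*m2/r^2 = 6.674e-11 * 5.300e+25 * 6.800e+25 / (1.600e+10)^2 = 6.674e-11 * 3.604e+51 / 2.560e+20 = 9.396e+20

9.396e+20 N


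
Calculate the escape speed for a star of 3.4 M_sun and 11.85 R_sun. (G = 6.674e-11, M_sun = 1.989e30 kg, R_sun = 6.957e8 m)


M = 3.4 * 1.989e30 kg = 6.7626e+30 kg; R = 11.85 * 6.957e8 m = 8.244045e+09 m. v_esc = sqrt(2GM/R) = sqrt(2 * 6.674e-11 * 6.7626e+30 / 8.244045e+09) = 330898.48

330898.48 m/s


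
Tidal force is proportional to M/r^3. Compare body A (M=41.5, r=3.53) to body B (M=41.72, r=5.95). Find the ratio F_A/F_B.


Ratio = (M1/r1^3) / (M2/r2^3) = (41.5/3.53^3) / (41.72/5.95^3) = 4.7635

4.7635


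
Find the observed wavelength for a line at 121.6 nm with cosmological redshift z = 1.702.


lam_obs = lam_emit * (1 + z) = 121.6 * (1 + 1.702) = 328.5632

328.5632 nm


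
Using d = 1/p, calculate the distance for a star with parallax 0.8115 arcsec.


d = 1/p = 1/0.8115 = 1.2323

1.2323 pc


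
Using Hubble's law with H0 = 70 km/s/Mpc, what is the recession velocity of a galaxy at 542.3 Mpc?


v = H0 * d = 70 * 542.3 = 37961.0

37961.0 km/s


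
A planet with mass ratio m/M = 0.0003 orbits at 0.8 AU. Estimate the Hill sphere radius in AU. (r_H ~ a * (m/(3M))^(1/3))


r_H = a * (m/3M)^(1/3) = 0.8 * (0.0003/3)^(1/3) = 0.0371

0.0371 AU


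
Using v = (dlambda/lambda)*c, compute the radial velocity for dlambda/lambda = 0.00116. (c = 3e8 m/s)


v = (dlambda/lambda) * c = 0.00116 * 3e8 = 348000.0

348000.0 m/s


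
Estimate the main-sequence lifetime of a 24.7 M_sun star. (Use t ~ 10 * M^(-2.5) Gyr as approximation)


t = 10 * M^(-2.5) = 10 * 24.7^(-2.5) = 0.0033

0.0033 Gyr


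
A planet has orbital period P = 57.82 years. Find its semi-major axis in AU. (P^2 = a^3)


a = P^(2/3) = 57.82^(2/3) = 14.9527

14.9527 AU


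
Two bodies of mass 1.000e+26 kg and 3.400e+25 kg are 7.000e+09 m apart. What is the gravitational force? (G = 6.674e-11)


F = G*m1*m2/r^2 = 6.674e-11 * 1.000e+26 * 3.400e+25 / (7.000e+09)^2 = 6.674e-11 * 3.400e+51 / 4.900e+19 = 4.631e+21

4.631e+21 N


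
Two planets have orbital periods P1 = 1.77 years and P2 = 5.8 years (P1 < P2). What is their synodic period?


1/P_syn = |1/P1 - 1/P2| = |1/1.77 - 1/5.8| => P_syn = 2.5474

2.5474 years


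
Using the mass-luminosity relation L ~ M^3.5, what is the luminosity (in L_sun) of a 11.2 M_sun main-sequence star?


L/L_sun = (M/M_sun)^3.5 = 11.2^3.5 = 4701.7884

4701.7884 L_sun


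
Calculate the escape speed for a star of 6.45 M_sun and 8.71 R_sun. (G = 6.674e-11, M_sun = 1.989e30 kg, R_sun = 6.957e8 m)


M = 6.45 * 1.989e30 kg = 1.282905e+31 kg; R = 8.71 * 6.957e8 m = 6.059547e+09 m. v_esc = sqrt(2GM/R) = sqrt(2 * 6.674e-11 * 1.282905e+31 / 6.059547e+09) = 531600.3628

531600.3628 m/s


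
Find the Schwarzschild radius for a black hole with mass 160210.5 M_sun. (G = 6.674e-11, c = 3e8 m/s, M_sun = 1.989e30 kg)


M = 160210.5 * 1.989e30 kg = 3.186586845e+35 kg. rs = 2GM/c^2 = 2 * 6.674e-11 * 3.186586845e+35 / (3e8)^2 = 4.726e+08

4.726e+08 m


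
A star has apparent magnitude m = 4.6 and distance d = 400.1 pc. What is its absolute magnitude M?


M = m - 5*log10(d) + 5 = 4.6 - 5*log10(400.1) + 5 = -3.4108

-3.4108


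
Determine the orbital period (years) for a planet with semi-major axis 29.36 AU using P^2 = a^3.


P = a^(3/2) = 29.36^1.5 = 159.0868

159.0868 years


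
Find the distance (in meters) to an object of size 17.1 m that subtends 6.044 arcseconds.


D = size / theta_rad, theta_rad = 6.044 * pi/(180*3600) = 2.930e-05, D = 583575.1467

583575.1467 m


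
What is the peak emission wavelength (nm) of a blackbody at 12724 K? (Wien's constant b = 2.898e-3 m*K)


lam_max = b / T = 2.898e-3 / 12724 = 2.278e-07 m = 227.7586 nm

227.7586 nm


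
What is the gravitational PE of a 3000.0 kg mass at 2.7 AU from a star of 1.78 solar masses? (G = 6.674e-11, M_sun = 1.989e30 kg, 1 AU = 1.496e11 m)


M = 1.78 * 1.989e30 kg = 3.54042e+30 kg; r = 2.7 AU * 1.496e11 m/AU = 4.0392e+11 m. U = -GM*m/r = -(6.674e-11 * 3.54042e+30 * 3000.0) / 4.0392e+11 = -1.755e+12

-1.755e+12 J


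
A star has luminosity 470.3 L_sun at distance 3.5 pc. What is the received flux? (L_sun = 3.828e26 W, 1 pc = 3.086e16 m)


F = L / (4*pi*d^2) = 1.800e+29 / (4*pi*(1.080e+17)^2) = 1.228e-06

1.228e-06 W/m^2


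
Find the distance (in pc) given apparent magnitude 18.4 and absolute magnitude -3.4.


d = 10^((m - M + 5)/5) = 10^((18.4 - -3.4 + 5)/5) = 229086.7653

229086.7653 pc


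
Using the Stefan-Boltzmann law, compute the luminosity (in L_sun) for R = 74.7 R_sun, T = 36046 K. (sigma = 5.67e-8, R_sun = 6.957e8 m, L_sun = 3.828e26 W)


R = 74.7 * 6.957e8 m = 5.196879e+10 m. L = 4*pi*R^2*sigma*T^4 = 4*pi*(5.196879e+10)^2 * 5.67e-8 * 36046^4 = 3.248676349e+33 W. L/L_sun = 3.248676349e+33 / 3.828e26 = 8.487e+06

8.487e+06 L_sun


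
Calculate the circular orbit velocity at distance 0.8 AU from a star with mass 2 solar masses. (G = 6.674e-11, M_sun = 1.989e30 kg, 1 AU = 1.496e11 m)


v = sqrt(GM/r) = sqrt(6.674e-11 * 3.978e+30 / 1.197e+11) = 47099.3269

47099.3269 m/s


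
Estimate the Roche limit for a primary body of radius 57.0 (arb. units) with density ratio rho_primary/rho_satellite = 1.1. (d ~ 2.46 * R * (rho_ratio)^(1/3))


d_Roche = 2.46 * 57.0 * 1.1^(1/3) = 144.7463

144.7463


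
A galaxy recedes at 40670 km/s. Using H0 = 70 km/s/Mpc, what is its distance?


d = v / H0 = 40670 / 70 = 581.0

581.0 Mpc


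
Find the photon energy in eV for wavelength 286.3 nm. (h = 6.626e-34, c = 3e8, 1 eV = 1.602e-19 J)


E = hc/lambda = 6.626e-34 * 3e8 / 2.863e-07 = 6.943e-19 J = 4.334 eV

4.334 eV


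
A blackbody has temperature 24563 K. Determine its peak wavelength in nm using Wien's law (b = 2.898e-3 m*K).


lam_max = b / T = 2.898e-3 / 24563 = 1.180e-07 m = 117.9823 nm

117.9823 nm


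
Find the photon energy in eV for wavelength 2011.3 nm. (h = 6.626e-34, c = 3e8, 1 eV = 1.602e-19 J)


E = hc/lambda = 6.626e-34 * 3e8 / 2.011e-06 = 9.883e-20 J = 0.6169 eV

0.6169 eV


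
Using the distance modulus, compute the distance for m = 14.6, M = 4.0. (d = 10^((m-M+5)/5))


d = 10^((m - M + 5)/5) = 10^((14.6 - 4.0 + 5)/5) = 1318.2567

1318.2567 pc


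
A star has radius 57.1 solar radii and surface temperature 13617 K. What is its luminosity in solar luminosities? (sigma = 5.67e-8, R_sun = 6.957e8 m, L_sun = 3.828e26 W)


R = 57.1 * 6.957e8 m = 3.972447e+10 m. L = 4*pi*R^2*sigma*T^4 = 4*pi*(3.972447e+10)^2 * 5.67e-8 * 13617^4 = 3.865760071e+31 W. L/L_sun = 3.865760071e+31 / 3.828e26 = 100986.4177

100986.4177 L_sun


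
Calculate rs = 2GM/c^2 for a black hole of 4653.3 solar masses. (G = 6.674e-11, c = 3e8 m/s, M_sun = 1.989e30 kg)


M = 4653.3 * 1.989e30 kg = 9.2554137e+33 kg. rs = 2GM/c^2 = 2 * 6.674e-11 * 9.2554137e+33 / (3e8)^2 = 1.373e+07

1.373e+07 m


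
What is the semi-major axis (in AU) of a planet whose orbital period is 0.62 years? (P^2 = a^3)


a = P^(2/3) = 0.62^(2/3) = 0.7271

0.7271 AU


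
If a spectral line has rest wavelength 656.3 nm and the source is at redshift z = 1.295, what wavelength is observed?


lam_obs = lam_emit * (1 + z) = 656.3 * (1 + 1.295) = 1506.2085

1506.2085 nm


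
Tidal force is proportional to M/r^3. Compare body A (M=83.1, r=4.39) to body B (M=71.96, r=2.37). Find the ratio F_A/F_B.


Ratio = (M1/r1^3) / (M2/r2^3) = (83.1/4.39^3) / (71.96/2.37^3) = 0.1817

0.1817


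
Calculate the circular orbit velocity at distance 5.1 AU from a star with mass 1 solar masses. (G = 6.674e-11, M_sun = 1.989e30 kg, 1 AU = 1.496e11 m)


v = sqrt(GM/r) = sqrt(6.674e-11 * 1.989e+30 / 7.630e+11) = 13190.4499

13190.4499 m/s


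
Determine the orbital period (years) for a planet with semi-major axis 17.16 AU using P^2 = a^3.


P = a^(3/2) = 17.16^1.5 = 71.0847

71.0847 years


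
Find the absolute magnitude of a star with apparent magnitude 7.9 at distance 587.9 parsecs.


M = m - 5*log10(d) + 5 = 7.9 - 5*log10(587.9) + 5 = -0.9465

-0.9465


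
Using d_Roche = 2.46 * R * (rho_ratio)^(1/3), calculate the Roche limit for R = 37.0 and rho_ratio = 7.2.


d_Roche = 2.46 * 37.0 * 7.2^(1/3) = 175.7577

175.7577


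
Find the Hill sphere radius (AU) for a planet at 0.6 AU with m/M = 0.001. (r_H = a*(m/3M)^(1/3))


r_H = a * (m/3M)^(1/3) = 0.6 * (0.001/3)^(1/3) = 0.0416

0.0416 AU


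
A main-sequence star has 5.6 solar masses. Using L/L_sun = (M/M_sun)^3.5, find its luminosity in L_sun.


L/L_sun = (M/M_sun)^3.5 = 5.6^3.5 = 415.5833

415.5833 L_sun


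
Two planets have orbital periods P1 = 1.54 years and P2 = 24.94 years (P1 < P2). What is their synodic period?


1/P_syn = |1/P1 - 1/P2| = |1/1.54 - 1/24.94| => P_syn = 1.6414

1.6414 years


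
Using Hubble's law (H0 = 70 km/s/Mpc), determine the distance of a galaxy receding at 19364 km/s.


d = v / H0 = 19364 / 70 = 276.6286

276.6286 Mpc


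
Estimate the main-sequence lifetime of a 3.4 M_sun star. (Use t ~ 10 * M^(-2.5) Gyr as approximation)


t = 10 * M^(-2.5) = 10 * 3.4^(-2.5) = 0.4691

0.4691 Gyr


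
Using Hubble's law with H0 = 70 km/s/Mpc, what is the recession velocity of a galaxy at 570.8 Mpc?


v = H0 * d = 70 * 570.8 = 39956.0

39956.0 km/s


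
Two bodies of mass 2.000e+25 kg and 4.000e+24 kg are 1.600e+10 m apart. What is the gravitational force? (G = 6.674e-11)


F = G*m1*m2/r^2 = 6.674e-11 * 2.000e+25 * 4.000e+24 / (1.600e+10)^2 = 6.674e-11 * 8.000e+49 / 2.560e+20 = 2.086e+19

2.086e+19 N


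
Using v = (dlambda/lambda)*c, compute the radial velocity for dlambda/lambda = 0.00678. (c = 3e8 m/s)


v = (dlambda/lambda) * c = 0.00678 * 3e8 = 2.034e+06

2.034e+06 m/s


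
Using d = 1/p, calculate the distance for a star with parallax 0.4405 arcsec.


d = 1/p = 1/0.4405 = 2.2701

2.2701 pc


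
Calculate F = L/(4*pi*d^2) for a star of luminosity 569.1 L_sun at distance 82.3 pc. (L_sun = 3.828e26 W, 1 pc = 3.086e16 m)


F = L / (4*pi*d^2) = 2.179e+29 / (4*pi*(2.540e+18)^2) = 2.688e-09

2.688e-09 W/m^2


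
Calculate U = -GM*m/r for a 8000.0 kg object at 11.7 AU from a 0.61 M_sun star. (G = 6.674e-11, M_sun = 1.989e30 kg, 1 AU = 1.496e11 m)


M = 0.61 * 1.989e30 kg = 1.21329e+30 kg; r = 11.7 AU * 1.496e11 m/AU = 1.75032e+12 m. U = -GM*m/r = -(6.674e-11 * 1.21329e+30 * 8000.0) / 1.75032e+12 = -3.701e+11

-3.701e+11 J


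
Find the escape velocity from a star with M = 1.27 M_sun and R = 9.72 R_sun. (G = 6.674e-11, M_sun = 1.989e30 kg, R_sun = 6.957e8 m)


M = 1.27 * 1.989e30 kg = 2.52603e+30 kg; R = 9.72 * 6.957e8 m = 6.762204e+09 m. v_esc = sqrt(2GM/R) = sqrt(2 * 6.674e-11 * 2.52603e+30 / 6.762204e+09) = 223297.1689

223297.1689 m/s


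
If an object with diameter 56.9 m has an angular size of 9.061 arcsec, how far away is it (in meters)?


D = size / theta_rad, theta_rad = 9.061 * pi/(180*3600) = 4.393e-05, D = 1.295e+06

1.295e+06 m


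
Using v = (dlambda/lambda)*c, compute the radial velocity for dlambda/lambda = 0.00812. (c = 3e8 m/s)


v = (dlambda/lambda) * c = 0.00812 * 3e8 = 2.436e+06

2.436e+06 m/s


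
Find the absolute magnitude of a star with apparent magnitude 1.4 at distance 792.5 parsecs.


M = m - 5*log10(d) + 5 = 1.4 - 5*log10(792.5) + 5 = -8.095

-8.095


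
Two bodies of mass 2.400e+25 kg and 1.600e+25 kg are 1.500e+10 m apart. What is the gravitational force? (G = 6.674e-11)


F = G*m1*m2/r^2 = 6.674e-11 * 2.400e+25 * 1.600e+25 / (1.500e+10)^2 = 6.674e-11 * 3.840e+50 / 2.250e+20 = 1.139e+20

1.139e+20 N


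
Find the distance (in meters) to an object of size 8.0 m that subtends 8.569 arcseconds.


D = size / theta_rad, theta_rad = 8.569 * pi/(180*3600) = 4.154e-05, D = 192568.3802

192568.3802 m


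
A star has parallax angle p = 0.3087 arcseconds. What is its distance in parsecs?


d = 1/p = 1/0.3087 = 3.2394

3.2394 pc


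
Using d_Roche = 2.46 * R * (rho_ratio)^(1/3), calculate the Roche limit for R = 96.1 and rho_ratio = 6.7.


d_Roche = 2.46 * 96.1 * 6.7^(1/3) = 445.6734

445.6734


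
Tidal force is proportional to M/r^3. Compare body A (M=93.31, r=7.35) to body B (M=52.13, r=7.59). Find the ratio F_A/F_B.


Ratio = (M1/r1^3) / (M2/r2^3) = (93.31/7.35^3) / (52.13/7.59^3) = 1.9711

1.9711


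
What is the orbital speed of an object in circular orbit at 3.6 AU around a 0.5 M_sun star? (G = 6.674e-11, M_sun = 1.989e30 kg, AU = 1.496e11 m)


v = sqrt(GM/r) = sqrt(6.674e-11 * 9.945e+29 / 5.386e+11) = 11101.4178

11101.4178 m/s


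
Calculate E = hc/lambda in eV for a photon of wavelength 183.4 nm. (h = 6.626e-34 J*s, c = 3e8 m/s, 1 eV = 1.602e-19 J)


E = hc/lambda = 6.626e-34 * 3e8 / 1.834e-07 = 1.084e-18 J = 6.7657 eV

6.7657 eV


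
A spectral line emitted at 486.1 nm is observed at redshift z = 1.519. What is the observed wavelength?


lam_obs = lam_emit * (1 + z) = 486.1 * (1 + 1.519) = 1224.4859

1224.4859 nm


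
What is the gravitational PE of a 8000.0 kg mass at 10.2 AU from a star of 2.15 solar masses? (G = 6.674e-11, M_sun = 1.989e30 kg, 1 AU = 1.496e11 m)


M = 2.15 * 1.989e30 kg = 4.27635e+30 kg; r = 10.2 AU * 1.496e11 m/AU = 1.52592e+12 m. U = -GM*m/r = -(6.674e-11 * 4.27635e+30 * 8000.0) / 1.52592e+12 = -1.496e+12

-1.496e+12 J


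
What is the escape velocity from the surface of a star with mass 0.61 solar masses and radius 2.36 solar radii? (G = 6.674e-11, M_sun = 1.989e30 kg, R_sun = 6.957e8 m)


M = 0.61 * 1.989e30 kg = 1.21329e+30 kg; R = 2.36 * 6.957e8 m = 1.641852e+09 m. v_esc = sqrt(2GM/R) = sqrt(2 * 6.674e-11 * 1.21329e+30 / 1.641852e+09) = 314067.7946

314067.7946 m/s


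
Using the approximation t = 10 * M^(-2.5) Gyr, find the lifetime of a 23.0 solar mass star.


t = 10 * M^(-2.5) = 10 * 23.0^(-2.5) = 0.0039

0.0039 Gyr


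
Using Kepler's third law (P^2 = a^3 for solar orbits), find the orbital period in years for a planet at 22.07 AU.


P = a^(3/2) = 22.07^1.5 = 103.682

103.682 years
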